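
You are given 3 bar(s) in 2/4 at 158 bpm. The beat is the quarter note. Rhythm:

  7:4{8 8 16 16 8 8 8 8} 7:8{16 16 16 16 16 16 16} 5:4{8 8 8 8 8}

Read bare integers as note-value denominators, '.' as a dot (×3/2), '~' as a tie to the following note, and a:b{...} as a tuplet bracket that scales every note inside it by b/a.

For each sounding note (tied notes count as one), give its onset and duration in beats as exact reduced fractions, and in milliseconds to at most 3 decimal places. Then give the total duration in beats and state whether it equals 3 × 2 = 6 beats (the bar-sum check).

1) 0.0ms=0b +108.499ms=2/7b
2) 108.499ms=2/7b +108.499ms=2/7b
3) 216.998ms=4/7b +54.25ms=1/7b
4) 271.248ms=5/7b +54.25ms=1/7b
5) 325.497ms=6/7b +108.499ms=2/7b
6) 433.996ms=8/7b +108.499ms=2/7b
7) 542.495ms=10/7b +108.499ms=2/7b
8) 650.995ms=12/7b +108.499ms=2/7b
9) 759.494ms=2b +108.499ms=2/7b
10) 867.993ms=16/7b +108.499ms=2/7b
11) 976.492ms=18/7b +108.499ms=2/7b
12) 1084.991ms=20/7b +108.499ms=2/7b
13) 1193.49ms=22/7b +108.499ms=2/7b
14) 1301.989ms=24/7b +108.499ms=2/7b
15) 1410.488ms=26/7b +108.499ms=2/7b
16) 1518.987ms=4b +151.899ms=2/5b
17) 1670.886ms=22/5b +151.899ms=2/5b
18) 1822.785ms=24/5b +151.899ms=2/5b
19) 1974.684ms=26/5b +151.899ms=2/5b
20) 2126.582ms=28/5b +151.899ms=2/5b
Σ=6b of 6 (158bpm 2/4) — PASS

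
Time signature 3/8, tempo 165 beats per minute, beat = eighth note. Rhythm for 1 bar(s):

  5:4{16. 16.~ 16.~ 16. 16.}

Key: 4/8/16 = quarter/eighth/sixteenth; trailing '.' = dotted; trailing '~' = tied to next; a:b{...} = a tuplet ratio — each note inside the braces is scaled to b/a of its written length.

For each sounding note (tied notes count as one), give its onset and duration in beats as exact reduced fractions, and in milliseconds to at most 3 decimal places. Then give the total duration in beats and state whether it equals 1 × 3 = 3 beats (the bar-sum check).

1) 0.0ms=0b +218.182ms=3/5b
2) 218.182ms=3/5b +654.545ms=9/5b
3) 872.727ms=12/5b +218.182ms=3/5b
Σ=3b of 3 (165bpm 3/8) — PASS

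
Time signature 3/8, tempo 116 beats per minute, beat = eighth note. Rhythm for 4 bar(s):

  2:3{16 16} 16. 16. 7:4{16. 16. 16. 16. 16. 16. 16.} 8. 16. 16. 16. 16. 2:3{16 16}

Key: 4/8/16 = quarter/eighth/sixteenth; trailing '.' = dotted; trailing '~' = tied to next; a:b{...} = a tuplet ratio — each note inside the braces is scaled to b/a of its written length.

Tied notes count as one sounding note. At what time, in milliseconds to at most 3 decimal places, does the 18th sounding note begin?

1. 0.0ms @ 0 + 387.931ms (3/4)
2. 387.931ms @ 3/4 + 387.931ms (3/4)
3. 775.862ms @ 3/2 + 387.931ms (3/4)
4. 1163.793ms @ 9/4 + 387.931ms (3/4)
5. 1551.724ms @ 3 + 221.675ms (3/7)
6. 1773.399ms @ 24/7 + 221.675ms (3/7)
7. 1995.074ms @ 27/7 + 221.675ms (3/7)
8. 2216.749ms @ 30/7 + 221.675ms (3/7)
9. 2438.424ms @ 33/7 + 221.675ms (3/7)
10. 2660.099ms @ 36/7 + 221.675ms (3/7)
11. 2881.773ms @ 39/7 + 221.675ms (3/7)
12. 3103.448ms @ 6 + 775.862ms (3/2)
13. 3879.31ms @ 15/2 + 387.931ms (3/4)
14. 4267.241ms @ 33/4 + 387.931ms (3/4)
15. 4655.172ms @ 9 + 387.931ms (3/4)
16. 5043.103ms @ 39/4 + 387.931ms (3/4)
17. 5431.034ms @ 21/2 + 387.931ms (3/4)
18. 5818.966ms @ 45/4 + 387.931ms (3/4)

note 18 onset = 45/4b = 5818.966ms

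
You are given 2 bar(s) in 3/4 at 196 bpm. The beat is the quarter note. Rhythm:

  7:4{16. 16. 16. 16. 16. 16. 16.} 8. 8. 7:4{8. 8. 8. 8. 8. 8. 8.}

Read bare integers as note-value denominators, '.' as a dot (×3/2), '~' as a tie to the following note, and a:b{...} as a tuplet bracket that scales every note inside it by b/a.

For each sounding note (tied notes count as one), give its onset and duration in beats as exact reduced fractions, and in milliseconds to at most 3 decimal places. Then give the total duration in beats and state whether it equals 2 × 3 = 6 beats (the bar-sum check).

1) 0.0ms=0b +65.598ms=3/14b
2) 65.598ms=3/14b +65.598ms=3/14b
3) 131.195ms=3/7b +65.598ms=3/14b
4) 196.793ms=9/14b +65.598ms=3/14b
5) 262.391ms=6/7b +65.598ms=3/14b
6) 327.988ms=15/14b +65.598ms=3/14b
7) 393.586ms=9/7b +65.598ms=3/14b
8) 459.184ms=3/2b +229.592ms=3/4b
9) 688.776ms=9/4b +229.592ms=3/4b
10) 918.367ms=3b +131.195ms=3/7b
11) 1049.563ms=24/7b +131.195ms=3/7b
12) 1180.758ms=27/7b +131.195ms=3/7b
13) 1311.953ms=30/7b +131.195ms=3/7b
14) 1443.149ms=33/7b +131.195ms=3/7b
15) 1574.344ms=36/7b +131.195ms=3/7b
16) 1705.539ms=39/7b +131.195ms=3/7b
Σ=6b of 6 (196bpm 3/4) — PASS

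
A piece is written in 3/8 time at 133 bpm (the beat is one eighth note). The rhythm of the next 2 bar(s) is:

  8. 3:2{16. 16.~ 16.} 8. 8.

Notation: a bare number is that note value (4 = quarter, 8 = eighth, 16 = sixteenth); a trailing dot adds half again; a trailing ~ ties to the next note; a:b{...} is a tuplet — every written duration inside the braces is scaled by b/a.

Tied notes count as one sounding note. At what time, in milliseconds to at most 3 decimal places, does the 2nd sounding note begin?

note 2 onset = 3/2b = 676.692ms

1. 0.0ms @ 0 + 676.692ms (3/2)
2. 676.692ms @ 3/2 + 225.564ms (1/2)
3. 902.256ms @ 2 + 451.128ms (1)
4. 1353.383ms @ 3 + 676.692ms (3/2)
5. 2030.075ms @ 9/2 + 676.692ms (3/2)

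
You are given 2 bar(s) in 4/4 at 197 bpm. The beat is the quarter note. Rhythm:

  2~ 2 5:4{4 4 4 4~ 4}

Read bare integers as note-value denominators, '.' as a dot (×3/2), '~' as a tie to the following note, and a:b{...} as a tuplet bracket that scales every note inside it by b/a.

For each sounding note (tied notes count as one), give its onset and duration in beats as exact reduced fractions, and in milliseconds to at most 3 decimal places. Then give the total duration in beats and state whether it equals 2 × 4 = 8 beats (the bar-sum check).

1) 0.0ms=0b +1218.274ms=4b
2) 1218.274ms=4b +243.655ms=4/5b
3) 1461.929ms=24/5b +243.655ms=4/5b
4) 1705.584ms=28/5b +243.655ms=4/5b
5) 1949.239ms=32/5b +487.31ms=8/5b
Σ=8b of 8 (197bpm 4/4) — PASS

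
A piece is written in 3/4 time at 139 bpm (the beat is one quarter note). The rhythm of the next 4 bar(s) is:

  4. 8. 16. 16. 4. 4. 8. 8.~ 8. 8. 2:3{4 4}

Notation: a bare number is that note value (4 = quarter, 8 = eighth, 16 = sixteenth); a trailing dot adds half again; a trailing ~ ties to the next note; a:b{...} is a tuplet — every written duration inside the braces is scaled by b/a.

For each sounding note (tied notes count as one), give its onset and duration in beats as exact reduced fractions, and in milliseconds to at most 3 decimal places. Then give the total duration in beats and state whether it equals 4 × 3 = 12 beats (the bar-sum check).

1) 0.0ms=0b +647.482ms=3/2b
2) 647.482ms=3/2b +323.741ms=3/4b
3) 971.223ms=9/4b +161.871ms=3/8b
4) 1133.094ms=21/8b +161.871ms=3/8b
5) 1294.964ms=3b +647.482ms=3/2b
6) 1942.446ms=9/2b +647.482ms=3/2b
7) 2589.928ms=6b +323.741ms=3/4b
8) 2913.669ms=27/4b +647.482ms=3/2b
9) 3561.151ms=33/4b +323.741ms=3/4b
10) 3884.892ms=9b +647.482ms=3/2b
11) 4532.374ms=21/2b +647.482ms=3/2b
Σ=12b of 12 (139bpm 3/4) — PASS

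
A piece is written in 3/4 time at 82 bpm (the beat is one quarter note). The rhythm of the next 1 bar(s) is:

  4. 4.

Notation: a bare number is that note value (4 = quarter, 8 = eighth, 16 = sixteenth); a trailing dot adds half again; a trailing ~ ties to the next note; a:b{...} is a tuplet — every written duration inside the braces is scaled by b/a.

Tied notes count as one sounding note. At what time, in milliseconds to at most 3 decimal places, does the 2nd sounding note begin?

note 2 onset = 3/2b = 1097.561ms

1. 0.0ms @ 0 + 1097.561ms (3/2)
2. 1097.561ms @ 3/2 + 1097.561ms (3/2)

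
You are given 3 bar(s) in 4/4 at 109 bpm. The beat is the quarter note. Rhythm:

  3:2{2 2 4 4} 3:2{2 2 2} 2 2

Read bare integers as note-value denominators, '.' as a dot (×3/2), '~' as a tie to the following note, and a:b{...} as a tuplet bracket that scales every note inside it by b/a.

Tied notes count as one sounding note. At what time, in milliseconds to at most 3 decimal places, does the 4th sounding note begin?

note 4 onset = 10/3b = 1834.862ms

1. 0.0ms @ 0 + 733.945ms (4/3)
2. 733.945ms @ 4/3 + 733.945ms (4/3)
3. 1467.89ms @ 8/3 + 366.972ms (2/3)
4. 1834.862ms @ 10/3 + 366.972ms (2/3)
5. 2201.835ms @ 4 + 733.945ms (4/3)
6. 2935.78ms @ 16/3 + 733.945ms (4/3)
7. 3669.725ms @ 20/3 + 733.945ms (4/3)
8. 4403.67ms @ 8 + 1100.917ms (2)
9. 5504.587ms @ 10 + 1100.917ms (2)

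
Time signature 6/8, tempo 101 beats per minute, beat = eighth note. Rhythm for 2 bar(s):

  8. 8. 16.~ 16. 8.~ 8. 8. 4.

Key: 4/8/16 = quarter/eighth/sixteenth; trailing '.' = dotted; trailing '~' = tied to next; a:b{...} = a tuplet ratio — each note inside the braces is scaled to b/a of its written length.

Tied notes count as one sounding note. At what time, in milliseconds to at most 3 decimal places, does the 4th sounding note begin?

1. 0.0ms @ 0 + 891.089ms (3/2)
2. 891.089ms @ 3/2 + 891.089ms (3/2)
3. 1782.178ms @ 3 + 891.089ms (3/2)
4. 2673.267ms @ 9/2 + 1782.178ms (3)
5. 4455.446ms @ 15/2 + 891.089ms (3/2)
6. 5346.535ms @ 9 + 1782.178ms (3)

note 4 onset = 9/2b = 2673.267ms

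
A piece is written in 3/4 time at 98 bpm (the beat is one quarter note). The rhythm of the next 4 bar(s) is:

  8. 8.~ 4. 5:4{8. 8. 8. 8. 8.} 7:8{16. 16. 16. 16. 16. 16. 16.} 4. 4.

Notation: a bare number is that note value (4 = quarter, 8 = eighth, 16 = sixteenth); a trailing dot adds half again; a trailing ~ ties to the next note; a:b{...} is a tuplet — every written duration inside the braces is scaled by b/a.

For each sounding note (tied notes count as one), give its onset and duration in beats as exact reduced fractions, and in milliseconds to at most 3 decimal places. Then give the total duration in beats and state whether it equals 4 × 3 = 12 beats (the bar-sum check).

1) 0.0ms=0b +459.184ms=3/4b
2) 459.184ms=3/4b +1377.551ms=9/4b
3) 1836.735ms=3b +367.347ms=3/5b
4) 2204.082ms=18/5b +367.347ms=3/5b
5) 2571.429ms=21/5b +367.347ms=3/5b
6) 2938.776ms=24/5b +367.347ms=3/5b
7) 3306.122ms=27/5b +367.347ms=3/5b
8) 3673.469ms=6b +262.391ms=3/7b
9) 3935.86ms=45/7b +262.391ms=3/7b
10) 4198.251ms=48/7b +262.391ms=3/7b
11) 4460.641ms=51/7b +262.391ms=3/7b
12) 4723.032ms=54/7b +262.391ms=3/7b
13) 4985.423ms=57/7b +262.391ms=3/7b
14) 5247.813ms=60/7b +262.391ms=3/7b
15) 5510.204ms=9b +918.367ms=3/2b
16) 6428.571ms=21/2b +918.367ms=3/2b
Σ=12b of 12 (98bpm 3/4) — PASS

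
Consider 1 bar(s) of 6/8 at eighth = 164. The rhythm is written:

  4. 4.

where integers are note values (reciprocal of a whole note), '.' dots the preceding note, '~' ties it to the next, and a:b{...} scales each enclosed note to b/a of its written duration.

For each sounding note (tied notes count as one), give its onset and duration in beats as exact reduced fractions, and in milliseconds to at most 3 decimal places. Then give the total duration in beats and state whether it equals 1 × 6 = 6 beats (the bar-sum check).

1) 0.0ms=0b +1097.561ms=3b
2) 1097.561ms=3b +1097.561ms=3b
Σ=6b of 6 (164bpm 6/8) — PASS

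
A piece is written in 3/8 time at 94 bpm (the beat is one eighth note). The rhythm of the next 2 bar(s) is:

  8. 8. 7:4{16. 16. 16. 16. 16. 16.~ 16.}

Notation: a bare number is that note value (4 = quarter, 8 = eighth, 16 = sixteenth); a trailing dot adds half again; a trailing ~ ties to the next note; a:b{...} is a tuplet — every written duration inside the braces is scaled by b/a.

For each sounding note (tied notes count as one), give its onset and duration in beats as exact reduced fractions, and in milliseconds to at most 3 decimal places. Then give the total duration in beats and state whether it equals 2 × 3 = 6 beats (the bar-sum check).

1) 0.0ms=0b +957.447ms=3/2b
2) 957.447ms=3/2b +957.447ms=3/2b
3) 1914.894ms=3b +273.556ms=3/7b
4) 2188.45ms=24/7b +273.556ms=3/7b
5) 2462.006ms=27/7b +273.556ms=3/7b
6) 2735.562ms=30/7b +273.556ms=3/7b
7) 3009.119ms=33/7b +273.556ms=3/7b
8) 3282.675ms=36/7b +547.112ms=6/7b
Σ=6b of 6 (94bpm 3/8) — PASS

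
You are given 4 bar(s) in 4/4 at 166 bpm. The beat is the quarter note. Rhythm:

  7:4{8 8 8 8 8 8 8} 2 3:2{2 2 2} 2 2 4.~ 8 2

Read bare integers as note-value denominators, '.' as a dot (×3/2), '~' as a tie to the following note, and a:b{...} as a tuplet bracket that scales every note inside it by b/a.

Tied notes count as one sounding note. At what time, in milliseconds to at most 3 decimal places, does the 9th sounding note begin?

1. 0.0ms @ 0 + 103.27ms (2/7)
2. 103.27ms @ 2/7 + 103.27ms (2/7)
3. 206.54ms @ 4/7 + 103.27ms (2/7)
4. 309.811ms @ 6/7 + 103.27ms (2/7)
5. 413.081ms @ 8/7 + 103.27ms (2/7)
6. 516.351ms @ 10/7 + 103.27ms (2/7)
7. 619.621ms @ 12/7 + 103.27ms (2/7)
8. 722.892ms @ 2 + 722.892ms (2)
9. 1445.783ms @ 4 + 481.928ms (4/3)
10. 1927.711ms @ 16/3 + 481.928ms (4/3)
11. 2409.639ms @ 20/3 + 481.928ms (4/3)
12. 2891.566ms @ 8 + 722.892ms (2)
13. 3614.458ms @ 10 + 722.892ms (2)
14. 4337.349ms @ 12 + 722.892ms (2)
15. 5060.241ms @ 14 + 722.892ms (2)

note 9 onset = 4b = 1445.783ms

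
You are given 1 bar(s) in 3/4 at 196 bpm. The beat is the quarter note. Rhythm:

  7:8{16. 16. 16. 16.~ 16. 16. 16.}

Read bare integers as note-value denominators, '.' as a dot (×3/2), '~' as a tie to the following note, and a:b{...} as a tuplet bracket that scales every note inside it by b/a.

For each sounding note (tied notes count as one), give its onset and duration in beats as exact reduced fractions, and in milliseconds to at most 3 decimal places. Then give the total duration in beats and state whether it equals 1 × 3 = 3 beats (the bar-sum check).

1) 0.0ms=0b +131.195ms=3/7b
2) 131.195ms=3/7b +131.195ms=3/7b
3) 262.391ms=6/7b +131.195ms=3/7b
4) 393.586ms=9/7b +262.391ms=6/7b
5) 655.977ms=15/7b +131.195ms=3/7b
6) 787.172ms=18/7b +131.195ms=3/7b
Σ=3b of 3 (196bpm 3/4) — PASS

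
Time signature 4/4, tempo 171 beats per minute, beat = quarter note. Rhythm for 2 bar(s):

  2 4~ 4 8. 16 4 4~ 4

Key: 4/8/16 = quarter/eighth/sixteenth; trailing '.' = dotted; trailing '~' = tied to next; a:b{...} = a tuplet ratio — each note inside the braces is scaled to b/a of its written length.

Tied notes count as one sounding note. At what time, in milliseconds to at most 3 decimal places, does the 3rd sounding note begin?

1. 0.0ms @ 0 + 701.754ms (2)
2. 701.754ms @ 2 + 701.754ms (2)
3. 1403.509ms @ 4 + 263.158ms (3/4)
4. 1666.667ms @ 19/4 + 87.719ms (1/4)
5. 1754.386ms @ 5 + 350.877ms (1)
6. 2105.263ms @ 6 + 701.754ms (2)

note 3 onset = 4b = 1403.509ms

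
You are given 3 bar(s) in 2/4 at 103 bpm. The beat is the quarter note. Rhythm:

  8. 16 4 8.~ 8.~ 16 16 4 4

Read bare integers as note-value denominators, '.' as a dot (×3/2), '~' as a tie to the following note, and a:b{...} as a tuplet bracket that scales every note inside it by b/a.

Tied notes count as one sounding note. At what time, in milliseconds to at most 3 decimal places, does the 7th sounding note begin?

1. 0.0ms @ 0 + 436.893ms (3/4)
2. 436.893ms @ 3/4 + 145.631ms (1/4)
3. 582.524ms @ 1 + 582.524ms (1)
4. 1165.049ms @ 2 + 1019.417ms (7/4)
5. 2184.466ms @ 15/4 + 145.631ms (1/4)
6. 2330.097ms @ 4 + 582.524ms (1)
7. 2912.621ms @ 5 + 582.524ms (1)

note 7 onset = 5b = 2912.621ms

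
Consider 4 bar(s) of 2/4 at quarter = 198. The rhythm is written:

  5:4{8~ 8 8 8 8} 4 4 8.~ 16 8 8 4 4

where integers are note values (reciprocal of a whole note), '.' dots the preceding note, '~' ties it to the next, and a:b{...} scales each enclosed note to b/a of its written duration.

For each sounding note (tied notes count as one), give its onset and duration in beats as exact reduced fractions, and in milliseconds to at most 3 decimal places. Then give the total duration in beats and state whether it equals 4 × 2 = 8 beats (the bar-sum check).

1) 0.0ms=0b +242.424ms=4/5b
2) 242.424ms=4/5b +121.212ms=2/5b
3) 363.636ms=6/5b +121.212ms=2/5b
4) 484.848ms=8/5b +121.212ms=2/5b
5) 606.061ms=2b +303.03ms=1b
6) 909.091ms=3b +303.03ms=1b
7) 1212.121ms=4b +303.03ms=1b
8) 1515.152ms=5b +151.515ms=1/2b
9) 1666.667ms=11/2b +151.515ms=1/2b
10) 1818.182ms=6b +303.03ms=1b
11) 2121.212ms=7b +303.03ms=1b
Σ=8b of 8 (198bpm 2/4) — PASS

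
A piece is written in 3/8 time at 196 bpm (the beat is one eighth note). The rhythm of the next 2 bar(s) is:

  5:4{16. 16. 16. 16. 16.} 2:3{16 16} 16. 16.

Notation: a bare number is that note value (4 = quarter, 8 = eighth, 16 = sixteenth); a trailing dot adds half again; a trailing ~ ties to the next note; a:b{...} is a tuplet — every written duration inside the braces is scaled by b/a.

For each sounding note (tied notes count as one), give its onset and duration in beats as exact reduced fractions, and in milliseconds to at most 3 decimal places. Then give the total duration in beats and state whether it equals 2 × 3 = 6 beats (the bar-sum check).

1) 0.0ms=0b +183.673ms=3/5b
2) 183.673ms=3/5b +183.673ms=3/5b
3) 367.347ms=6/5b +183.673ms=3/5b
4) 551.02ms=9/5b +183.673ms=3/5b
5) 734.694ms=12/5b +183.673ms=3/5b
6) 918.367ms=3b +229.592ms=3/4b
7) 1147.959ms=15/4b +229.592ms=3/4b
8) 1377.551ms=9/2b +229.592ms=3/4b
9) 1607.143ms=21/4b +229.592ms=3/4b
Σ=6b of 6 (196bpm 3/8) — PASS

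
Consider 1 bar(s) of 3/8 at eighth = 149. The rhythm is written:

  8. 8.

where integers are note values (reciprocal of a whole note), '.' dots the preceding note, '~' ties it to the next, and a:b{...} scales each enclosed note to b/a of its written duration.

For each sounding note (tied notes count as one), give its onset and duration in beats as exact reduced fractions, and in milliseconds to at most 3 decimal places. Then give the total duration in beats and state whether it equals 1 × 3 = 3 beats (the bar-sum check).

1) 0.0ms=0b +604.027ms=3/2b
2) 604.027ms=3/2b +604.027ms=3/2b
Σ=3b of 3 (149bpm 3/8) — PASS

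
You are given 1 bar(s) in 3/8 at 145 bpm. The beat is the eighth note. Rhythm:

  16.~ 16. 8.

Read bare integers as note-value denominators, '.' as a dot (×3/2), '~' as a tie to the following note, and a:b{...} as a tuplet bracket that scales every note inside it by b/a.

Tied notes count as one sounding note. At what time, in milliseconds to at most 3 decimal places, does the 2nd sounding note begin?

note 2 onset = 3/2b = 620.69ms

1. 0.0ms @ 0 + 620.69ms (3/2)
2. 620.69ms @ 3/2 + 620.69ms (3/2)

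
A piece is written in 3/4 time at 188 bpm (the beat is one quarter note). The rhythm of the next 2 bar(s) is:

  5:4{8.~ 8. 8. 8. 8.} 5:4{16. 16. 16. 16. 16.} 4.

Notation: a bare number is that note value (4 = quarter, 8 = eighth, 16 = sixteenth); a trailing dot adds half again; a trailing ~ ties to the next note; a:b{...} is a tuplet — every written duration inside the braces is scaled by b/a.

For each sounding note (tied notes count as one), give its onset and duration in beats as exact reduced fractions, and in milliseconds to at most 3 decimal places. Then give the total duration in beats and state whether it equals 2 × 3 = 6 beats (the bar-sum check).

1) 0.0ms=0b +382.979ms=6/5b
2) 382.979ms=6/5b +191.489ms=3/5b
3) 574.468ms=9/5b +191.489ms=3/5b
4) 765.957ms=12/5b +191.489ms=3/5b
5) 957.447ms=3b +95.745ms=3/10b
6) 1053.191ms=33/10b +95.745ms=3/10b
7) 1148.936ms=18/5b +95.745ms=3/10b
8) 1244.681ms=39/10b +95.745ms=3/10b
9) 1340.426ms=21/5b +95.745ms=3/10b
10) 1436.17ms=9/2b +478.723ms=3/2b
Σ=6b of 6 (188bpm 3/4) — PASS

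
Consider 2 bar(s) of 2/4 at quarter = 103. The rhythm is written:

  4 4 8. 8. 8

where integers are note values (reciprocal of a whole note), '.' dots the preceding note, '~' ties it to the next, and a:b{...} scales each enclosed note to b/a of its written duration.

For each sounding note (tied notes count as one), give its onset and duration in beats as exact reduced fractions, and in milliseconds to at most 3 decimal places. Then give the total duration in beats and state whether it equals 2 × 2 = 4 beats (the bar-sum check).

1) 0.0ms=0b +582.524ms=1b
2) 582.524ms=1b +582.524ms=1b
3) 1165.049ms=2b +436.893ms=3/4b
4) 1601.942ms=11/4b +436.893ms=3/4b
5) 2038.835ms=7/2b +291.262ms=1/2b
Σ=4b of 4 (103bpm 2/4) — PASS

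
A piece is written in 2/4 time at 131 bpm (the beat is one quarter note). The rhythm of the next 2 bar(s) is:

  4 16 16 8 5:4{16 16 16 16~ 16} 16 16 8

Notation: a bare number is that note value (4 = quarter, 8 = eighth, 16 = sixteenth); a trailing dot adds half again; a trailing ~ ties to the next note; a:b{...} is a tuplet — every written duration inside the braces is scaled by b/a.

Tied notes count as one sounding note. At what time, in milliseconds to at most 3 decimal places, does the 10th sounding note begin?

note 10 onset = 13/4b = 1488.55ms

1. 0.0ms @ 0 + 458.015ms (1)
2. 458.015ms @ 1 + 114.504ms (1/4)
3. 572.519ms @ 5/4 + 114.504ms (1/4)
4. 687.023ms @ 3/2 + 229.008ms (1/2)
5. 916.031ms @ 2 + 91.603ms (1/5)
6. 1007.634ms @ 11/5 + 91.603ms (1/5)
7. 1099.237ms @ 12/5 + 91.603ms (1/5)
8. 1190.84ms @ 13/5 + 183.206ms (2/5)
9. 1374.046ms @ 3 + 114.504ms (1/4)
10. 1488.55ms @ 13/4 + 114.504ms (1/4)
11. 1603.053ms @ 7/2 + 229.008ms (1/2)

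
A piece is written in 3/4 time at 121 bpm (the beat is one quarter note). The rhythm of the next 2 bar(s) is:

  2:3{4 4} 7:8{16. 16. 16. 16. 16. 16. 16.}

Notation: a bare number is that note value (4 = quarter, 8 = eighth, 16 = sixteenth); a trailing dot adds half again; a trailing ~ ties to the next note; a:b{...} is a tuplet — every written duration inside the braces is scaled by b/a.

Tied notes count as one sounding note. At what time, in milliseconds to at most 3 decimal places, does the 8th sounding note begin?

1. 0.0ms @ 0 + 743.802ms (3/2)
2. 743.802ms @ 3/2 + 743.802ms (3/2)
3. 1487.603ms @ 3 + 212.515ms (3/7)
4. 1700.118ms @ 24/7 + 212.515ms (3/7)
5. 1912.633ms @ 27/7 + 212.515ms (3/7)
6. 2125.148ms @ 30/7 + 212.515ms (3/7)
7. 2337.662ms @ 33/7 + 212.515ms (3/7)
8. 2550.177ms @ 36/7 + 212.515ms (3/7)
9. 2762.692ms @ 39/7 + 212.515ms (3/7)

note 8 onset = 36/7b = 2550.177ms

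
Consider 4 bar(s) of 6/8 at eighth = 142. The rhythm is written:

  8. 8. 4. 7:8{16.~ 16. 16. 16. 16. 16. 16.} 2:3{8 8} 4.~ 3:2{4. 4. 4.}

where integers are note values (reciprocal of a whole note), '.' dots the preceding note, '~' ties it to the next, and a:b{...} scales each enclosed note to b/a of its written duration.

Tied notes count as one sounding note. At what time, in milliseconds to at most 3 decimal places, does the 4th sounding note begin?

1. 0.0ms @ 0 + 633.803ms (3/2)
2. 633.803ms @ 3/2 + 633.803ms (3/2)
3. 1267.606ms @ 3 + 1267.606ms (3)
4. 2535.211ms @ 6 + 724.346ms (12/7)
5. 3259.557ms @ 54/7 + 362.173ms (6/7)
6. 3621.73ms @ 60/7 + 362.173ms (6/7)
7. 3983.903ms @ 66/7 + 362.173ms (6/7)
8. 4346.076ms @ 72/7 + 362.173ms (6/7)
9. 4708.249ms @ 78/7 + 362.173ms (6/7)
10. 5070.423ms @ 12 + 633.803ms (3/2)
11. 5704.225ms @ 27/2 + 633.803ms (3/2)
12. 6338.028ms @ 15 + 2112.676ms (5)
13. 8450.704ms @ 20 + 845.07ms (2)
14. 9295.775ms @ 22 + 845.07ms (2)

note 4 onset = 6b = 2535.211ms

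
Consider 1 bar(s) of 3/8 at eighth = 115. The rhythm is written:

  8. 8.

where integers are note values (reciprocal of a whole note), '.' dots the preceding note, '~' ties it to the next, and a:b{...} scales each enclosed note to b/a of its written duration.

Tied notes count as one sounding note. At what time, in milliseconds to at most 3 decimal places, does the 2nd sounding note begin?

note 2 onset = 3/2b = 782.609ms

1. 0.0ms @ 0 + 782.609ms (3/2)
2. 782.609ms @ 3/2 + 782.609ms (3/2)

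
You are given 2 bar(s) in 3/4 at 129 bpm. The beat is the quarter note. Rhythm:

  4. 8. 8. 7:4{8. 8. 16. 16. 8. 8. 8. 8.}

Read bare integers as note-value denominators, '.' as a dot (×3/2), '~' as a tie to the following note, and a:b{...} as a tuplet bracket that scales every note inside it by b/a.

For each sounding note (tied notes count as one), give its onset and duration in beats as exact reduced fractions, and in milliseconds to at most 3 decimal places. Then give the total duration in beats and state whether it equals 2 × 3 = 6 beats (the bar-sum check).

1) 0.0ms=0b +697.674ms=3/2b
2) 697.674ms=3/2b +348.837ms=3/4b
3) 1046.512ms=9/4b +348.837ms=3/4b
4) 1395.349ms=3b +199.336ms=3/7b
5) 1594.684ms=24/7b +199.336ms=3/7b
6) 1794.02ms=27/7b +99.668ms=3/14b
7) 1893.688ms=57/14b +99.668ms=3/14b
8) 1993.355ms=30/7b +199.336ms=3/7b
9) 2192.691ms=33/7b +199.336ms=3/7b
10) 2392.027ms=36/7b +199.336ms=3/7b
11) 2591.362ms=39/7b +199.336ms=3/7b
Σ=6b of 6 (129bpm 3/4) — PASS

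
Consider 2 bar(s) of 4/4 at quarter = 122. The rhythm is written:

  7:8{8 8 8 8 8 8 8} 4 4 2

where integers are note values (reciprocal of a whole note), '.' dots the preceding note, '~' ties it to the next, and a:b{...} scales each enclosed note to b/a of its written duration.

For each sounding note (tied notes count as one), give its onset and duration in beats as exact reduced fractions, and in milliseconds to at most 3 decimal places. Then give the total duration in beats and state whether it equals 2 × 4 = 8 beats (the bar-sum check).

1) 0.0ms=0b +281.03ms=4/7b
2) 281.03ms=4/7b +281.03ms=4/7b
3) 562.061ms=8/7b +281.03ms=4/7b
4) 843.091ms=12/7b +281.03ms=4/7b
5) 1124.122ms=16/7b +281.03ms=4/7b
6) 1405.152ms=20/7b +281.03ms=4/7b
7) 1686.183ms=24/7b +281.03ms=4/7b
8) 1967.213ms=4b +491.803ms=1b
9) 2459.016ms=5b +491.803ms=1b
10) 2950.82ms=6b +983.607ms=2b
Σ=8b of 8 (122bpm 4/4) — PASS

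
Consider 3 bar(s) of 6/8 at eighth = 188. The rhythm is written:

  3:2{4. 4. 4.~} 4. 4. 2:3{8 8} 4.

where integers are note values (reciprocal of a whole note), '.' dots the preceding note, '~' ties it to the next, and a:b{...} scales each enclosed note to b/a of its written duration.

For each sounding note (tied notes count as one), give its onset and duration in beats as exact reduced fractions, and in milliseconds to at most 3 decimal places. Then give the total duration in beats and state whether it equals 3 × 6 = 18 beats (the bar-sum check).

1) 0.0ms=0b +638.298ms=2b
2) 638.298ms=2b +638.298ms=2b
3) 1276.596ms=4b +1595.745ms=5b
4) 2872.34ms=9b +957.447ms=3b
5) 3829.787ms=12b +478.723ms=3/2b
6) 4308.511ms=27/2b +478.723ms=3/2b
7) 4787.234ms=15b +957.447ms=3b
Σ=18b of 18 (188bpm 6/8) — PASS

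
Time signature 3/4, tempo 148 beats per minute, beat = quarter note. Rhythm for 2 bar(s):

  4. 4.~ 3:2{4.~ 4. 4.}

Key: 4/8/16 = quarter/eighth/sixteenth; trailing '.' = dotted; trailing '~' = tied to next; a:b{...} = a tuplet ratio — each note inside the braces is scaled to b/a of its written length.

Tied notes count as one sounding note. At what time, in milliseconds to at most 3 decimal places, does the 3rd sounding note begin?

1. 0.0ms @ 0 + 608.108ms (3/2)
2. 608.108ms @ 3/2 + 1418.919ms (7/2)
3. 2027.027ms @ 5 + 405.405ms (1)

note 3 onset = 5b = 2027.027ms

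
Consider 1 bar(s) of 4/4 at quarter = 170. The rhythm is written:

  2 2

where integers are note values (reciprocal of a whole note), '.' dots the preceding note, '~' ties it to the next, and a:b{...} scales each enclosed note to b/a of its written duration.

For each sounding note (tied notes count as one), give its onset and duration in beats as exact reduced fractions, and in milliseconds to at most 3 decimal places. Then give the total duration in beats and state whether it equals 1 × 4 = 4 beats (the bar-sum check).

1) 0.0ms=0b +705.882ms=2b
2) 705.882ms=2b +705.882ms=2b
Σ=4b of 4 (170bpm 4/4) — PASS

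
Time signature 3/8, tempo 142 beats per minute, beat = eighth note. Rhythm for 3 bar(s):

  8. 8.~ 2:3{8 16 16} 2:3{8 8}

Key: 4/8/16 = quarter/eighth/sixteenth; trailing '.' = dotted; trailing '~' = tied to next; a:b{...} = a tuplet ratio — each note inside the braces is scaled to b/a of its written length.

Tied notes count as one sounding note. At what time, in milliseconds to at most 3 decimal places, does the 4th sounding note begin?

1. 0.0ms @ 0 + 633.803ms (3/2)
2. 633.803ms @ 3/2 + 1267.606ms (3)
3. 1901.408ms @ 9/2 + 316.901ms (3/4)
4. 2218.31ms @ 21/4 + 316.901ms (3/4)
5. 2535.211ms @ 6 + 633.803ms (3/2)
6. 3169.014ms @ 15/2 + 633.803ms (3/2)

note 4 onset = 21/4b = 2218.31ms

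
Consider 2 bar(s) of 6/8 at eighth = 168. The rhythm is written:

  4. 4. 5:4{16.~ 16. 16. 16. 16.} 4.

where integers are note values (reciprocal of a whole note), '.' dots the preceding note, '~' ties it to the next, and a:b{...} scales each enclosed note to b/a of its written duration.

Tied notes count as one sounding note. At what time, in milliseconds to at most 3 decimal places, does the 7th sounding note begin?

1. 0.0ms @ 0 + 1071.429ms (3)
2. 1071.429ms @ 3 + 1071.429ms (3)
3. 2142.857ms @ 6 + 428.571ms (6/5)
4. 2571.429ms @ 36/5 + 214.286ms (3/5)
5. 2785.714ms @ 39/5 + 214.286ms (3/5)
6. 3000.0ms @ 42/5 + 214.286ms (3/5)
7. 3214.286ms @ 9 + 1071.429ms (3)

note 7 onset = 9b = 3214.286ms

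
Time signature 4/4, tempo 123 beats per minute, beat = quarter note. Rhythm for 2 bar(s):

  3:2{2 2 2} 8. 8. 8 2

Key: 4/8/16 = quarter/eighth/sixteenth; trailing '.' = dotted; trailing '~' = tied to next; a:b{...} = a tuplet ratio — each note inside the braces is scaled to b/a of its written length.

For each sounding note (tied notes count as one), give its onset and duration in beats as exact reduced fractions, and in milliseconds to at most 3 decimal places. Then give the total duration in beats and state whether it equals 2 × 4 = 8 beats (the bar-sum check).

1) 0.0ms=0b +650.407ms=4/3b
2) 650.407ms=4/3b +650.407ms=4/3b
3) 1300.813ms=8/3b +650.407ms=4/3b
4) 1951.22ms=4b +365.854ms=3/4b
5) 2317.073ms=19/4b +365.854ms=3/4b
6) 2682.927ms=11/2b +243.902ms=1/2b
7) 2926.829ms=6b +975.61ms=2b
Σ=8b of 8 (123bpm 4/4) — PASS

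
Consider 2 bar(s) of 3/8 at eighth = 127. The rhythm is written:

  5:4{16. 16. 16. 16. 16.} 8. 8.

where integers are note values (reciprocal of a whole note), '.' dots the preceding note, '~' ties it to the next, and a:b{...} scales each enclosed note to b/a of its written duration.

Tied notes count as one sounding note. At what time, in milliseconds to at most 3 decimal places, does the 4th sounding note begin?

1. 0.0ms @ 0 + 283.465ms (3/5)
2. 283.465ms @ 3/5 + 283.465ms (3/5)
3. 566.929ms @ 6/5 + 283.465ms (3/5)
4. 850.394ms @ 9/5 + 283.465ms (3/5)
5. 1133.858ms @ 12/5 + 283.465ms (3/5)
6. 1417.323ms @ 3 + 708.661ms (3/2)
7. 2125.984ms @ 9/2 + 708.661ms (3/2)

note 4 onset = 9/5b = 850.394ms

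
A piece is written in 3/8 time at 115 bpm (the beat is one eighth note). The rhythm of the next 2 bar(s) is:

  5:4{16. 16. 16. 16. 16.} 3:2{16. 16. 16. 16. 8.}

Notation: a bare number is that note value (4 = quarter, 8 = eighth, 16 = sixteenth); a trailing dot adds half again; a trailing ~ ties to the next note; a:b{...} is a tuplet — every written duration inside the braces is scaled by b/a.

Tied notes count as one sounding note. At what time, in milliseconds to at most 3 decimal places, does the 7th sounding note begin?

1. 0.0ms @ 0 + 313.043ms (3/5)
2. 313.043ms @ 3/5 + 313.043ms (3/5)
3. 626.087ms @ 6/5 + 313.043ms (3/5)
4. 939.13ms @ 9/5 + 313.043ms (3/5)
5. 1252.174ms @ 12/5 + 313.043ms (3/5)
6. 1565.217ms @ 3 + 260.87ms (1/2)
7. 1826.087ms @ 7/2 + 260.87ms (1/2)
8. 2086.957ms @ 4 + 260.87ms (1/2)
9. 2347.826ms @ 9/2 + 260.87ms (1/2)
10. 2608.696ms @ 5 + 521.739ms (1)

note 7 onset = 7/2b = 1826.087ms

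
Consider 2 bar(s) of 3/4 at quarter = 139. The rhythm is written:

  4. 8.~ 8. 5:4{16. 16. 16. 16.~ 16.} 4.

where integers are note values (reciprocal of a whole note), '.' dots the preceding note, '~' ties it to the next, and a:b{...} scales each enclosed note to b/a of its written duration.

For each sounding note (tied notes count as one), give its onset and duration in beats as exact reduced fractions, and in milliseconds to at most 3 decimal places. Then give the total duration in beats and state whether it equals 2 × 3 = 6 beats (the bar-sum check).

1) 0.0ms=0b +647.482ms=3/2b
2) 647.482ms=3/2b +647.482ms=3/2b
3) 1294.964ms=3b +129.496ms=3/10b
4) 1424.46ms=33/10b +129.496ms=3/10b
5) 1553.957ms=18/5b +129.496ms=3/10b
6) 1683.453ms=39/10b +258.993ms=3/5b
7) 1942.446ms=9/2b +647.482ms=3/2b
Σ=6b of 6 (139bpm 3/4) — PASS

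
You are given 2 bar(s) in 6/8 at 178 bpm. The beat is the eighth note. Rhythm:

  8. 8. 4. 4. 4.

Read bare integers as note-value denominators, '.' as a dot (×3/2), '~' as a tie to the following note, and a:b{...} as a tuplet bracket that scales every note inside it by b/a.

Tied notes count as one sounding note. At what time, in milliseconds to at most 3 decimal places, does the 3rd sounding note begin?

1. 0.0ms @ 0 + 505.618ms (3/2)
2. 505.618ms @ 3/2 + 505.618ms (3/2)
3. 1011.236ms @ 3 + 1011.236ms (3)
4. 2022.472ms @ 6 + 1011.236ms (3)
5. 3033.708ms @ 9 + 1011.236ms (3)

note 3 onset = 3b = 1011.236ms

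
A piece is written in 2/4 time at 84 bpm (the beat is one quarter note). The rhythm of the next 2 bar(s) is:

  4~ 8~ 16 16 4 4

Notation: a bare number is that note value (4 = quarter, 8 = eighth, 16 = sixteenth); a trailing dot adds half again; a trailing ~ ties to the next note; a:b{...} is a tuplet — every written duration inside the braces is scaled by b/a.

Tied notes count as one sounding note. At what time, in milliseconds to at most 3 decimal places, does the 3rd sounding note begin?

1. 0.0ms @ 0 + 1250.0ms (7/4)
2. 1250.0ms @ 7/4 + 178.571ms (1/4)
3. 1428.571ms @ 2 + 714.286ms (1)
4. 2142.857ms @ 3 + 714.286ms (1)

note 3 onset = 2b = 1428.571ms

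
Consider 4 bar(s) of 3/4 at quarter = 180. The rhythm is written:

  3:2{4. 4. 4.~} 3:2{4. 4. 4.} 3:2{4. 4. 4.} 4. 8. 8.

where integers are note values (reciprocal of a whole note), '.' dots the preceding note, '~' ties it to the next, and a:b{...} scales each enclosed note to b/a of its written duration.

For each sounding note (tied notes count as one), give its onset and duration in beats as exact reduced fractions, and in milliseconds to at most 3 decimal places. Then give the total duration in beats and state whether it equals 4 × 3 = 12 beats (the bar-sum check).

1) 0.0ms=0b +333.333ms=1b
2) 333.333ms=1b +333.333ms=1b
3) 666.667ms=2b +666.667ms=2b
4) 1333.333ms=4b +333.333ms=1b
5) 1666.667ms=5b +333.333ms=1b
6) 2000.0ms=6b +333.333ms=1b
7) 2333.333ms=7b +333.333ms=1b
8) 2666.667ms=8b +333.333ms=1b
9) 3000.0ms=9b +500.0ms=3/2b
10) 3500.0ms=21/2b +250.0ms=3/4b
11) 3750.0ms=45/4b +250.0ms=3/4b
Σ=12b of 12 (180bpm 3/4) — PASS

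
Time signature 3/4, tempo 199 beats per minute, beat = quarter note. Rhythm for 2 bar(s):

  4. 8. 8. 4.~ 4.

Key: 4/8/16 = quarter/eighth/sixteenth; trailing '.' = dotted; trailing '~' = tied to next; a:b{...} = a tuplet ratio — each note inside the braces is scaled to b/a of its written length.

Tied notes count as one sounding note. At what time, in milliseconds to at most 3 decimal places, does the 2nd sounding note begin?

1. 0.0ms @ 0 + 452.261ms (3/2)
2. 452.261ms @ 3/2 + 226.131ms (3/4)
3. 678.392ms @ 9/4 + 226.131ms (3/4)
4. 904.523ms @ 3 + 904.523ms (3)

note 2 onset = 3/2b = 452.261ms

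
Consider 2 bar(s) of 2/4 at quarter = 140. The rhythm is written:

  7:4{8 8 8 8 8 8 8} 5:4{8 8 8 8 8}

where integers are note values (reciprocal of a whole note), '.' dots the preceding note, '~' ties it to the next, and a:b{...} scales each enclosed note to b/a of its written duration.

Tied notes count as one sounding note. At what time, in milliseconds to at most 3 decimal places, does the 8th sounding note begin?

1. 0.0ms @ 0 + 122.449ms (2/7)
2. 122.449ms @ 2/7 + 122.449ms (2/7)
3. 244.898ms @ 4/7 + 122.449ms (2/7)
4. 367.347ms @ 6/7 + 122.449ms (2/7)
5. 489.796ms @ 8/7 + 122.449ms (2/7)
6. 612.245ms @ 10/7 + 122.449ms (2/7)
7. 734.694ms @ 12/7 + 122.449ms (2/7)
8. 857.143ms @ 2 + 171.429ms (2/5)
9. 1028.571ms @ 12/5 + 171.429ms (2/5)
10. 1200.0ms @ 14/5 + 171.429ms (2/5)
11. 1371.429ms @ 16/5 + 171.429ms (2/5)
12. 1542.857ms @ 18/5 + 171.429ms (2/5)

note 8 onset = 2b = 857.143ms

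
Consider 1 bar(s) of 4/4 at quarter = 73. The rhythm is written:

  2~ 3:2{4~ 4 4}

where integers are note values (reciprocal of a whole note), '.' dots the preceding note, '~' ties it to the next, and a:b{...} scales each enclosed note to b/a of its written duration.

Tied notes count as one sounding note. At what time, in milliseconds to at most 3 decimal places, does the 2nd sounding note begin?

note 2 onset = 10/3b = 2739.726ms

1. 0.0ms @ 0 + 2739.726ms (10/3)
2. 2739.726ms @ 10/3 + 547.945ms (2/3)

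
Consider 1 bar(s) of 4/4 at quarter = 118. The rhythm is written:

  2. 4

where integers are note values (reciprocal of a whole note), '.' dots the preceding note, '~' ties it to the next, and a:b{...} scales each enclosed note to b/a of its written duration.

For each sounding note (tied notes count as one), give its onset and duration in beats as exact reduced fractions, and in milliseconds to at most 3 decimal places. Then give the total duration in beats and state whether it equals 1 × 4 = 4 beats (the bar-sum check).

1) 0.0ms=0b +1525.424ms=3b
2) 1525.424ms=3b +508.475ms=1b
Σ=4b of 4 (118bpm 4/4) — PASS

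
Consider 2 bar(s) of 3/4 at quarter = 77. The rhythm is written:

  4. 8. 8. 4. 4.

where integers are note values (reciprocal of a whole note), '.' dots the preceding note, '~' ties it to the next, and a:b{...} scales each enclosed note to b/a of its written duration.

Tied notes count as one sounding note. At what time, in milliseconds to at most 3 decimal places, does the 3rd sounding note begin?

note 3 onset = 9/4b = 1753.247ms

1. 0.0ms @ 0 + 1168.831ms (3/2)
2. 1168.831ms @ 3/2 + 584.416ms (3/4)
3. 1753.247ms @ 9/4 + 584.416ms (3/4)
4. 2337.662ms @ 3 + 1168.831ms (3/2)
5. 3506.494ms @ 9/2 + 1168.831ms (3/2)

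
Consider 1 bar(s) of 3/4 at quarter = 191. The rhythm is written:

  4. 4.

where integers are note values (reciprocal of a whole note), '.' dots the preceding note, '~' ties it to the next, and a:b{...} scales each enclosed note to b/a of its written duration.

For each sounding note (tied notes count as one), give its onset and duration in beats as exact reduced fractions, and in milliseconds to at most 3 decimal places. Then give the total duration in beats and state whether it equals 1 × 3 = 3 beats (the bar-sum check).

1) 0.0ms=0b +471.204ms=3/2b
2) 471.204ms=3/2b +471.204ms=3/2b
Σ=3b of 3 (191bpm 3/4) — PASS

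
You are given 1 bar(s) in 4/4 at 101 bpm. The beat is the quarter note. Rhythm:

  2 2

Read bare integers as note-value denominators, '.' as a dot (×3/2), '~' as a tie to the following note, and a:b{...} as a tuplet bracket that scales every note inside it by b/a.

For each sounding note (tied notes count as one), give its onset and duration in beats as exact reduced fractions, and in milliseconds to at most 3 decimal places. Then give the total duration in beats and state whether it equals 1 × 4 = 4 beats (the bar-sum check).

1) 0.0ms=0b +1188.119ms=2b
2) 1188.119ms=2b +1188.119ms=2b
Σ=4b of 4 (101bpm 4/4) — PASS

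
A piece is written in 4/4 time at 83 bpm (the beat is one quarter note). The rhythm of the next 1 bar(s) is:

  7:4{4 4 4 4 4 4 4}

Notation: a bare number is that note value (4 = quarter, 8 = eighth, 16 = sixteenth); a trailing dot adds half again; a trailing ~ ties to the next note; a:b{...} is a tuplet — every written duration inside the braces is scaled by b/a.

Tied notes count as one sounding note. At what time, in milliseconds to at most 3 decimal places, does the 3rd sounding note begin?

1. 0.0ms @ 0 + 413.081ms (4/7)
2. 413.081ms @ 4/7 + 413.081ms (4/7)
3. 826.162ms @ 8/7 + 413.081ms (4/7)
4. 1239.243ms @ 12/7 + 413.081ms (4/7)
5. 1652.324ms @ 16/7 + 413.081ms (4/7)
6. 2065.404ms @ 20/7 + 413.081ms (4/7)
7. 2478.485ms @ 24/7 + 413.081ms (4/7)

note 3 onset = 8/7b = 826.162ms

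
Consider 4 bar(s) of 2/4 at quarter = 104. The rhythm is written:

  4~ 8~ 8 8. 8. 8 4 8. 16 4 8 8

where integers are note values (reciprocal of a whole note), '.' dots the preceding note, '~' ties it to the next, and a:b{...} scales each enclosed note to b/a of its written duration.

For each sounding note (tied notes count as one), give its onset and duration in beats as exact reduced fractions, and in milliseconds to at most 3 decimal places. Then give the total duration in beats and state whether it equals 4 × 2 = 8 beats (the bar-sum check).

1) 0.0ms=0b +1153.846ms=2b
2) 1153.846ms=2b +432.692ms=3/4b
3) 1586.538ms=11/4b +432.692ms=3/4b
4) 2019.231ms=7/2b +288.462ms=1/2b
5) 2307.692ms=4b +576.923ms=1b
6) 2884.615ms=5b +432.692ms=3/4b
7) 3317.308ms=23/4b +144.231ms=1/4b
8) 3461.538ms=6b +576.923ms=1b
9) 4038.462ms=7b +288.462ms=1/2b
10) 4326.923ms=15/2b +288.462ms=1/2b
Σ=8b of 8 (104bpm 2/4) — PASS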